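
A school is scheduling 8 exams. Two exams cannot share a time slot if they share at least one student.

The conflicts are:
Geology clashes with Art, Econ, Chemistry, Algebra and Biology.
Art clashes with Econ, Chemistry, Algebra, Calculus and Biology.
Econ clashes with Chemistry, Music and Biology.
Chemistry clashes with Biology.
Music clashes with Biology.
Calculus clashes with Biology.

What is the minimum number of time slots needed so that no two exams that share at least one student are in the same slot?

5

Geology, Art, Econ, Chemistry, Biology are mutually in conflict, so at least 5 time slots are needed.
5 time slots suffice: time slot 1 → {Art, Music}; time slot 2 → {Algebra, Biology}; time slot 3 → {Econ, Calculus}; time slot 4 → {Geology}; time slot 5 → {Chemistry}. Each listed conflict is separated.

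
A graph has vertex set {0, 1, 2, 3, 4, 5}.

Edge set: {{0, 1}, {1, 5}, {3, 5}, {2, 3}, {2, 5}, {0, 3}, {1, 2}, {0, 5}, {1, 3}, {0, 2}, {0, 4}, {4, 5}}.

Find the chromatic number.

5

0, 1, 2, 3, 5 are mutually adjacent (a clique of size 5), so at least 5 colors are needed.
5 colors suffice: color a → {5}; color b → {0}; color c → {2, 4}; color d → {3}; color e → {1}. No two adjacent vertices share a color.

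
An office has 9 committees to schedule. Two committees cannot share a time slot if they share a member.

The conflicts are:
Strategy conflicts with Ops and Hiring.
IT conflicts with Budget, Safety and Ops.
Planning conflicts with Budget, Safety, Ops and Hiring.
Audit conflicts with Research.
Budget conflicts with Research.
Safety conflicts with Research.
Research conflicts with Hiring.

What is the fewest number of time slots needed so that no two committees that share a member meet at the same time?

IT and Safety conflict, so at least 2 time slots are needed.
2 time slots suffice: time slot 1 → {Strategy, IT, Planning, Research}; time slot 2 → {Audit, Budget, Safety, Ops, Hiring}. Each listed conflict is separated.

2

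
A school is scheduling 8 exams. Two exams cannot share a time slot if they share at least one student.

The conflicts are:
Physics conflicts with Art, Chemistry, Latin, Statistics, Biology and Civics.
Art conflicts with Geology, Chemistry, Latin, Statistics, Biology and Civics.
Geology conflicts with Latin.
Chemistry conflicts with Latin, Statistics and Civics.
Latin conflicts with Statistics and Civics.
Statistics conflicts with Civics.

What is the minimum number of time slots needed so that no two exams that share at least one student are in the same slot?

6

Physics, Art, Chemistry, Latin, Statistics, Civics pairwise conflict, so at least 6 time slots are needed.
A valid assignment using 6 time slots: Physics=2, Art=1, Geology=2, Chemistry=5, Latin=3, Statistics=6, Biology=3, Civics=4. No two conflicting exams share a time slot.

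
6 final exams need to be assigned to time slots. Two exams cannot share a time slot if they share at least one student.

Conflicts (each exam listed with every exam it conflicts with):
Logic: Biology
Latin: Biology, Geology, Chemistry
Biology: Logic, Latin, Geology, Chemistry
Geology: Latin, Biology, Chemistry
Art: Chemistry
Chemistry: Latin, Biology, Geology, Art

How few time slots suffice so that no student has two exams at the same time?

Latin, Biology, Geology, Chemistry are mutually in conflict, so at least 4 time slots are needed.
4 time slots suffice: Logic=2, Latin=3, Biology=1, Geology=4, Art=1, Chemistry=2. Each listed conflict is separated.

4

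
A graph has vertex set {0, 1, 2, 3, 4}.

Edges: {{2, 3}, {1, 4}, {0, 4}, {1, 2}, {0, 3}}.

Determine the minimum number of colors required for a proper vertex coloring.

3

The cycle 0-4-1-2-3-0 has odd length 5, so it cannot be 2-colored; at least 3 colors are needed.
3 colors suffice: color a → {1, 3}; color b → {2, 4}; color c → {0}. Every edge joins two different colors.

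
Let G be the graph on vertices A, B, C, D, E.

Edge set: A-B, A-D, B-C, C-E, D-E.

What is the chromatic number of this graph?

3

The cycle E-D-A-B-C-E has odd length 5, so it cannot be 2-colored; at least 3 colors are needed.
A valid assignment using 3 colors: A=1, B=3, C=2, D=2, E=1. Every edge joins two different colors.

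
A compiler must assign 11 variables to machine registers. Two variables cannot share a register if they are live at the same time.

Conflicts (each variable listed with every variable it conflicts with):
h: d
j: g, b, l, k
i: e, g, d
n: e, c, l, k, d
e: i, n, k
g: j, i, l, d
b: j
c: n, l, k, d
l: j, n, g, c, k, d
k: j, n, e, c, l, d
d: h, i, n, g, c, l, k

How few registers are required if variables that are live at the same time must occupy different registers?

n, c, l, k, d all conflict with each other, so at least 5 registers are needed.
Using 5 registers: h=2, j=1, i=2, n=4, e=1, g=3, b=2, c=5, l=2, k=3, d=1. Each listed conflict is separated.

5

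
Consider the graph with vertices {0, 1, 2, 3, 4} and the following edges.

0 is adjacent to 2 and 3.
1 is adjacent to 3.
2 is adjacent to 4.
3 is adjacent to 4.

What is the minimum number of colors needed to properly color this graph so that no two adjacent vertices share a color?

1 and 3 are adjacent, so at least 2 colors are needed.
2 colors suffice: color red → {2, 3}; color blue → {0, 1, 4}. No two adjacent vertices share a color.

2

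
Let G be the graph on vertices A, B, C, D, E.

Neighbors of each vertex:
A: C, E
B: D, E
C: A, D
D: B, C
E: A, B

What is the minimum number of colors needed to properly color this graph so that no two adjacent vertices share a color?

The cycle C-A-E-B-D-C has odd length 5, so it cannot be 2-colored; at least 3 colors are needed.
3 colors suffice: color red → {C, E}; color blue → {A, D}; color green → {B}. Every edge joins two different colors.

3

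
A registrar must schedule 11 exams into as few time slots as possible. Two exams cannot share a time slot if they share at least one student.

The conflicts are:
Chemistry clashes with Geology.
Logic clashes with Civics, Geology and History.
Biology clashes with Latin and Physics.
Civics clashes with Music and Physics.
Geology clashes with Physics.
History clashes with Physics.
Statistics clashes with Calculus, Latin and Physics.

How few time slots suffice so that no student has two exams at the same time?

2

Civics and Music conflict, so at least 2 time slots are needed.
2 time slots suffice: Chemistry=1, Logic=1, Biology=2, Civics=2, Geology=2, History=2, Statistics=2, Calculus=1, Music=1, Latin=1, Physics=1. Each listed conflict is separated.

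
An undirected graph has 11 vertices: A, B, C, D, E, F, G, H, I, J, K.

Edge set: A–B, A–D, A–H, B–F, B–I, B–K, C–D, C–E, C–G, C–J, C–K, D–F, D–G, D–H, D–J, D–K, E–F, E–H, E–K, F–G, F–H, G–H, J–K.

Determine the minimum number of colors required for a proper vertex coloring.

4

C, D, J, K are pairwise adjacent (a clique of size 4), so at least 4 colors are needed.
4 colors suffice: A=3, B=1, C=3, D=1, E=1, F=3, G=4, H=2, I=2, J=4, K=2. Each edge has distinct colors on its endpoints.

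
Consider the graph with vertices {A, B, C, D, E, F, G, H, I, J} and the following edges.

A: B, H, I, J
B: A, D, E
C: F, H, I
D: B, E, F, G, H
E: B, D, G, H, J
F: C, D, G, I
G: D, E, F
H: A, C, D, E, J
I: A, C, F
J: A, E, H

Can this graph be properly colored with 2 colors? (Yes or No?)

No

C, F, I are mutually adjacent, so at least 3 colors are needed.
So 2 colors are not enough.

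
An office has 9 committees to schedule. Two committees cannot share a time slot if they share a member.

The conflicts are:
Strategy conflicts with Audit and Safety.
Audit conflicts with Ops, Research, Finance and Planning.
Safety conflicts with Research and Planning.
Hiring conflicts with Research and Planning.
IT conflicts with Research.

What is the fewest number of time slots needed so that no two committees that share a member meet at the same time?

Audit and Finance conflict, so at least 2 time slots are needed.
2 time slots suffice: time slot 1 → {Audit, Safety, Hiring, IT}; time slot 2 → {Strategy, Ops, Research, Finance, Planning}. No two conflicting committees share a time slot.

2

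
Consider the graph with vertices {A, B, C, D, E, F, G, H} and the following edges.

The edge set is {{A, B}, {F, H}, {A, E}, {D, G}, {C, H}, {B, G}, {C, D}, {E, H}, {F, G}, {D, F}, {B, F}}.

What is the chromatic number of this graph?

3

D, F, G are pairwise adjacent, so at least 3 colors are needed.
3 colors suffice: A=3, B=2, C=1, D=2, E=1, F=1, G=3, H=2. No two adjacent vertices share a color.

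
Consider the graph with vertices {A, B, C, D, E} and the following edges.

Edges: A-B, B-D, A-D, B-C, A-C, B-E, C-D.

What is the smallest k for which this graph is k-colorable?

4

A, B, C, D are pairwise adjacent (a clique of size 4), so at least 4 colors are needed.
4 colors suffice: color red → {B}; color blue → {D, E}; color green → {A}; color yellow → {C}. No two adjacent vertices share a color.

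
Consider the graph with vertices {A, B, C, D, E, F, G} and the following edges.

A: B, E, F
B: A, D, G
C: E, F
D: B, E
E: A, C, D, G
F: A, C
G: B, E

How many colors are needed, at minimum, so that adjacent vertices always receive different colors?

2

C and F are adjacent, so at least 2 colors are needed.
2 colors suffice: color 1 → {B, E, F}; color 2 → {A, C, D, G}. Each edge has distinct colors on its endpoints.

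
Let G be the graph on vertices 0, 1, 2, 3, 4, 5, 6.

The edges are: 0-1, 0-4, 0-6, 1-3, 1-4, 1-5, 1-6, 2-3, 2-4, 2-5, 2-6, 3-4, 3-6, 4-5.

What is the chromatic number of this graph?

1, 3, 6 are mutually adjacent, so at least 3 colors are needed.
3 colors suffice: 0=c, 1=a, 2=a, 3=c, 4=b, 5=c, 6=b. No two adjacent vertices share a color.

3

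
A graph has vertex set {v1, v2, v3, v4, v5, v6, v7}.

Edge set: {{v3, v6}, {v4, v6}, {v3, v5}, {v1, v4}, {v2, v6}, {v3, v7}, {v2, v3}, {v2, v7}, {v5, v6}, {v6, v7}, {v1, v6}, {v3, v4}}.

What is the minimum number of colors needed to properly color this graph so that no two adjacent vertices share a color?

v2, v3, v6, v7 are mutually adjacent (a clique of size 4), so at least 4 colors are needed.
4 colors suffice: color R → {v6}; color B → {v1, v3}; color G → {v4, v5, v7}; color Y → {v2}. Each edge has distinct colors on its endpoints.

4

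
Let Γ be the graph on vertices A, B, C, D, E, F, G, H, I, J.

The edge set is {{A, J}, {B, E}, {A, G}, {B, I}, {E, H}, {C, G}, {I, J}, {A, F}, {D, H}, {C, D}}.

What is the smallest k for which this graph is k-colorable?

The cycle A-G-C-D-H-E-B-I-J-A has odd length 9, so it cannot be 2-colored; at least 3 colors are needed.
3 colors suffice: color 1 → {A, B, C, H}; color 2 → {D, E, F, G, I}; color 3 → {J}. Each edge has distinct colors on its endpoints.

3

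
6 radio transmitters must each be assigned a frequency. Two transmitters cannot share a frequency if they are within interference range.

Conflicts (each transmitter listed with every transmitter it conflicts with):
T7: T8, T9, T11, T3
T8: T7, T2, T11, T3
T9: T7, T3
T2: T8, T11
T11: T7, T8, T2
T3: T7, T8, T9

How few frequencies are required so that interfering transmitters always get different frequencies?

T7, T8, T3 pairwise conflict, so at least 3 frequencies are needed.
3 frequencies suffice: frequency 1 → {T8, T9}; frequency 2 → {T7, T2}; frequency 3 → {T11, T3}. No two conflicting transmitters share a frequency.

3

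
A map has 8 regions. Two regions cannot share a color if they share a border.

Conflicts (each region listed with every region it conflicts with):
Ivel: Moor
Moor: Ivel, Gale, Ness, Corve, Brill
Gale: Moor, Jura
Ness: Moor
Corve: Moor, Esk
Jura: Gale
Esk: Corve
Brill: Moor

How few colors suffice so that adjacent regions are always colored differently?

Moor and Ness conflict, so at least 2 colors are needed.
2 colors suffice: color 1 → {Moor, Jura, Esk}; color 2 → {Ivel, Gale, Ness, Corve, Brill}. Each listed conflict is separated.

2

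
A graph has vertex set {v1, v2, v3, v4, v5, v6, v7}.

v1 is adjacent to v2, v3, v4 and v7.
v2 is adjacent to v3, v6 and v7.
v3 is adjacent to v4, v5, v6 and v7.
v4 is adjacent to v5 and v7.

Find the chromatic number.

4

v1, v2, v3, v7 are mutually adjacent (a clique of size 4), so at least 4 colors are needed.
4 colors suffice: color R → {v3}; color B → {v1, v5, v6}; color G → {v2, v4}; color Y → {v7}. Each edge has distinct colors on its endpoints.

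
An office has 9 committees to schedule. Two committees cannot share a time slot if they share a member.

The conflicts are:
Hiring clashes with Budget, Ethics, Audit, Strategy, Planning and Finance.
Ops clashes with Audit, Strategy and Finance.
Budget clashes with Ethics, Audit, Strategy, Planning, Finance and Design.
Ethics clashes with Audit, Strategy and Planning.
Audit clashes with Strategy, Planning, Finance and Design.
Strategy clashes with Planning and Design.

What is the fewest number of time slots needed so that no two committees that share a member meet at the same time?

Hiring, Budget, Ethics, Audit, Strategy, Planning are mutually in conflict, so at least 6 time slots are needed.
Using 6 time slots: Hiring=4, Ops=3, Budget=3, Ethics=6, Audit=1, Strategy=2, Planning=5, Finance=2, Design=4. No two conflicting committees share a time slot.

6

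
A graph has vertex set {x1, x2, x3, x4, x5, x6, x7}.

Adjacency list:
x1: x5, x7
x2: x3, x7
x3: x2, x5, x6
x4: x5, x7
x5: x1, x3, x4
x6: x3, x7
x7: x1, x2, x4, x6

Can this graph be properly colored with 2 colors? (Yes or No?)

The cycle x1-x7-x6-x3-x5-x1 has odd length 5, so it cannot be 2-colored; at least 3 colors are needed.
So 2 colors are not enough.

No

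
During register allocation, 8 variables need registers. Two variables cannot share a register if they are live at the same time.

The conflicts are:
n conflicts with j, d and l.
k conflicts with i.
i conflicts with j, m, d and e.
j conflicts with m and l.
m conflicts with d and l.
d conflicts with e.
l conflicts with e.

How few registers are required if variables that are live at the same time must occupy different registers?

i, d, e all conflict with each other, so at least 3 registers are needed.
Using 3 registers: n=3, k=2, i=1, j=2, m=3, d=2, l=1, e=3. No two conflicting variables share a register.

3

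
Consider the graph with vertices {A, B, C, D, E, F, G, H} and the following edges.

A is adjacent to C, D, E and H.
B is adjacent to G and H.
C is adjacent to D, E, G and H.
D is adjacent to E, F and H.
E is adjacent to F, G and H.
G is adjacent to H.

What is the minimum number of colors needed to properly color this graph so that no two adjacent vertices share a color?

5

A, C, D, E, H are pairwise adjacent (a clique of size 5), so at least 5 colors are needed.
One proper 5-coloring: A=5, B=2, C=3, D=4, E=2, F=1, G=4, H=1. Every edge joins two different colors.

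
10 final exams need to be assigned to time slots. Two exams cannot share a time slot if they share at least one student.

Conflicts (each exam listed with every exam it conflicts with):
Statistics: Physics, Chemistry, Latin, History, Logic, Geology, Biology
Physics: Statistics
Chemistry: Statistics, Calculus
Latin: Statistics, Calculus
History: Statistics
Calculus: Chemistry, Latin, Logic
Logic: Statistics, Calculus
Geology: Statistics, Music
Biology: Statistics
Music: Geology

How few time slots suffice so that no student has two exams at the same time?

Statistics and Chemistry conflict, so at least 2 time slots are needed.
2 time slots suffice: time slot 1 → {Statistics, Calculus, Music}; time slot 2 → {Physics, Chemistry, Latin, History, Logic, Geology, Biology}. Every pair that conflicts lands in different time slots.

2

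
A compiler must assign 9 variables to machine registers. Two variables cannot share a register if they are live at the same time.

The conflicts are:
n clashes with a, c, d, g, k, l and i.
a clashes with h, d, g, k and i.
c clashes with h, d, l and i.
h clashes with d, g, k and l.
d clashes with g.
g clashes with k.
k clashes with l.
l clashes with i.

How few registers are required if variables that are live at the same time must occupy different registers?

a, h, d, g pairwise conflict, so at least 4 registers are needed.
4 registers suffice: register 1 → {n, h}; register 2 → {a, l}; register 3 → {d, k, i}; register 4 → {c, g}. Each listed conflict is separated.

4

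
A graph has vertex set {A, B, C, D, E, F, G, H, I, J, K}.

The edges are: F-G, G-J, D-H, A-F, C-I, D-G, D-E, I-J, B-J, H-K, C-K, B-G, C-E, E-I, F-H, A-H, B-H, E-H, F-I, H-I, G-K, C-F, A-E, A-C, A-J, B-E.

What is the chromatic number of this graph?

B, E, H are mutually adjacent, so at least 3 colors are needed.
3 colors suffice: color 1 → {C, G, H}; color 2 → {E, F, J, K}; color 3 → {A, B, D, I}. No two adjacent vertices share a color.

3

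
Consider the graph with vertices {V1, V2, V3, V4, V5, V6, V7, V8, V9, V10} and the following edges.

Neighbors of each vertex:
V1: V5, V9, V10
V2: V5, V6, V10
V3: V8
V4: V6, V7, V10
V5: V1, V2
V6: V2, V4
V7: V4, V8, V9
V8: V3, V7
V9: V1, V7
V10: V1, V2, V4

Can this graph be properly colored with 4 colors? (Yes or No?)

The chromatic number is 3. The cycle V1-V9-V7-V4-V10-V1 has odd length 5, so it cannot be 2-colored; at least 3 colors are needed.
3 colors suffice: color 1 → {V1, V2, V4, V8}; color 2 → {V3, V5, V6, V7, V10}; color 3 → {V9}.
Since 4 ≥ 3, a proper 4-coloring certainly exists.

Yes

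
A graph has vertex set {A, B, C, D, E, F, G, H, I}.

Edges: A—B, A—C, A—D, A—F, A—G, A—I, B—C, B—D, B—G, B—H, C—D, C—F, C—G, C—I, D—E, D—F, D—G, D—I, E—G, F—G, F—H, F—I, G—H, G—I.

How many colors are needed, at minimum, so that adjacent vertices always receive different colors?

A, C, D, F, G, I are pairwise adjacent (a clique of size 6), so at least 6 colors are needed.
6 colors suffice: color 1 → {G}; color 2 → {D, H}; color 3 → {B, E, F}; color 4 → {C}; color 5 → {A}; color 6 → {I}. Each edge has distinct colors on its endpoints.

6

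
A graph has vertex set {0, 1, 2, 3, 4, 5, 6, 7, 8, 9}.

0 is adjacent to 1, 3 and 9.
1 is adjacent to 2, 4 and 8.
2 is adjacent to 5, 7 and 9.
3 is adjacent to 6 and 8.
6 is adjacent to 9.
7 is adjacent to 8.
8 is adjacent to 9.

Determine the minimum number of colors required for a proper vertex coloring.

1 and 8 are adjacent, so at least 2 colors are needed.
2 colors suffice: color a → {1, 3, 5, 7, 9}; color b → {0, 2, 4, 6, 8}. Every edge joins two different colors.

2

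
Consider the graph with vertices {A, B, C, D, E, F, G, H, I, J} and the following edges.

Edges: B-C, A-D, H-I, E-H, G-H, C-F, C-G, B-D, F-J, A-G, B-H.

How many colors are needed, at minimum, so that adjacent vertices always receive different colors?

3

The cycle B-C-G-A-D-B has odd length 5, so it cannot be 2-colored; at least 3 colors are needed.
3 colors suffice: color 1 → {C, D, H, J}; color 2 → {B, E, F, G, I}; color 3 → {A}. Every edge joins two different colors.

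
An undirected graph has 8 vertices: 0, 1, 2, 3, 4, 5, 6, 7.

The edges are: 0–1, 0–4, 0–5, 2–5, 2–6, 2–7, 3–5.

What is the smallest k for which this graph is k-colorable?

3 and 5 are adjacent, so at least 2 colors are needed.
2 colors suffice: color a → {0, 2, 3}; color b → {1, 4, 5, 6, 7}. Each edge has distinct colors on its endpoints.

2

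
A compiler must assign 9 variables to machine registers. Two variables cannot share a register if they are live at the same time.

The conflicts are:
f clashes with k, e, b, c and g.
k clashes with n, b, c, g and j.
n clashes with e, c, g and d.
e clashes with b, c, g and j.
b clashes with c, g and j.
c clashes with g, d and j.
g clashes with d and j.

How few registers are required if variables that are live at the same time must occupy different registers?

f, e, b, c, g are mutually in conflict, so at least 5 registers are needed.
5 registers suffice: register 1 → {g}; register 2 → {c}; register 3 → {k, e, d}; register 4 → {n, b}; register 5 → {f, j}. Each listed conflict is separated.

5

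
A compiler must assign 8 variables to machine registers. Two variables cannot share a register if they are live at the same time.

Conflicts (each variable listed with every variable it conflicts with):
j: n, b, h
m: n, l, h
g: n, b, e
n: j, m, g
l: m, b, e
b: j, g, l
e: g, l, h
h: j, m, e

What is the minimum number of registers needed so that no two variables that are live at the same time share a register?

3

The cycle m-n-g-b-l-m has odd length 5, so it cannot be 2-colored; at least 3 registers are needed.
Using 3 registers: j=1, m=1, g=1, n=2, l=2, b=3, e=3, h=2. Each listed conflict is separated.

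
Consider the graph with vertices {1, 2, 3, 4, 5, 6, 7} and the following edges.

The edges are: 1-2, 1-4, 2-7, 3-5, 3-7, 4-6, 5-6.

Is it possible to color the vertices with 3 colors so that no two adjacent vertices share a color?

Yes

The chromatic number is 3. The cycle 4-6-5-3-7-2-1-4 has odd length 7, so it cannot be 2-colored; at least 3 colors are needed.
3 colors suffice: 1=red, 2=blue, 3=red, 4=blue, 5=blue, 6=red, 7=green.
That is already a proper 3-coloring.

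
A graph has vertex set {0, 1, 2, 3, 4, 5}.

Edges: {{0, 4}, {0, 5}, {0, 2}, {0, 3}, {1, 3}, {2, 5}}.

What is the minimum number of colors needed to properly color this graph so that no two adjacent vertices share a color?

3

0, 2, 5 are mutually adjacent, so at least 3 colors are needed.
One proper 3-coloring: 0=a, 1=a, 2=b, 3=b, 4=b, 5=c. No two adjacent vertices share a color.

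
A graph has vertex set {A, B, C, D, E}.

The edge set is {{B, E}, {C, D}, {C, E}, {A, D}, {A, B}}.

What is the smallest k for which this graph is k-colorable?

The cycle D-C-E-B-A-D has odd length 5, so it cannot be 2-colored; at least 3 colors are needed.
3 colors suffice: color 1 → {D, E}; color 2 → {B, C}; color 3 → {A}. Each edge has distinct colors on its endpoints.

3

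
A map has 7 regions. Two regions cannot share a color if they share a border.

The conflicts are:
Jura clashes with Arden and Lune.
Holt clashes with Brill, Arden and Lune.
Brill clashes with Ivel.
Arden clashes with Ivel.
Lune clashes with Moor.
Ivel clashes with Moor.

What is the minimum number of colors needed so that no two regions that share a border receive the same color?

The cycle Holt-Arden-Ivel-Moor-Lune-Holt has odd length 5, so it cannot be 2-colored; at least 3 colors are needed.
One proper 3-coloring: Jura=1, Holt=1, Brill=2, Arden=2, Lune=2, Ivel=1, Moor=3. Each listed conflict is separated.

3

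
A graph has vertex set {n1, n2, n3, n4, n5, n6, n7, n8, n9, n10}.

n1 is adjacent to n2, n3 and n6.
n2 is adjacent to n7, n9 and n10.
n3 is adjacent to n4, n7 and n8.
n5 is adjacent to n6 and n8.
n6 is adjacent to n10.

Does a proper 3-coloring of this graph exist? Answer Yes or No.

Yes

The chromatic number is 3. The cycle n8-n3-n1-n6-n5-n8 has odd length 5, so it cannot be 2-colored; at least 3 colors are needed.
3 colors suffice: n1=2, n2=1, n3=1, n4=2, n5=2, n6=1, n7=2, n8=3, n9=2, n10=2.
That is already a proper 3-coloring.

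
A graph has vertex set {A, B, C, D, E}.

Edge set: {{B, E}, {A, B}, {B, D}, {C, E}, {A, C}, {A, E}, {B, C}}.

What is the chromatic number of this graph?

4

A, B, C, E form a clique, so at least 4 colors are needed.
4 colors suffice: color red → {B}; color blue → {A, D}; color green → {C}; color yellow → {E}. No two adjacent vertices share a color.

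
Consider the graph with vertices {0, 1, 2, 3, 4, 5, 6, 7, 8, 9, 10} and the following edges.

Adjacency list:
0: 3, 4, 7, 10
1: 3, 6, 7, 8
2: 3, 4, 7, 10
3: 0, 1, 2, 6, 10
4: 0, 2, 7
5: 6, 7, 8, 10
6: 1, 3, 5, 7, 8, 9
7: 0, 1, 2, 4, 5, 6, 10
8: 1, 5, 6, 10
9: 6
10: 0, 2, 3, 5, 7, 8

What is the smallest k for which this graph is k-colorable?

5, 7, 10 form a triangle, so at least 3 colors are needed.
3 colors suffice: color a → {3, 7, 8, 9}; color b → {4, 6, 10}; color c → {0, 1, 2, 5}. No two adjacent vertices share a color.

3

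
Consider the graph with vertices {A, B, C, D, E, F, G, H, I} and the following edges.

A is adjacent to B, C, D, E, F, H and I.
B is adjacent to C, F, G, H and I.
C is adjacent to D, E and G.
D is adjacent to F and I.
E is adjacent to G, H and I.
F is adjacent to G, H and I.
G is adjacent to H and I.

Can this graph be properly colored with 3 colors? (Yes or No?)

B, F, G, H form a clique, so at least 4 colors are needed.
So 3 colors are not enough.

No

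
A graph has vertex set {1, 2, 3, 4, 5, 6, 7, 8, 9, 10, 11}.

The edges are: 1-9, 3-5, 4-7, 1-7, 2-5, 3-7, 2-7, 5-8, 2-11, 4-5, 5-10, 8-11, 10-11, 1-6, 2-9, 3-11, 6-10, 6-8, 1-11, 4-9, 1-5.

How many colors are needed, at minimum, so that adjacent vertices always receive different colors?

6 and 8 are adjacent, so at least 2 colors are needed.
2 colors suffice: 1=blue, 2=blue, 3=blue, 4=blue, 5=red, 6=red, 7=red, 8=blue, 9=red, 10=blue, 11=red. Each edge has distinct colors on its endpoints.

2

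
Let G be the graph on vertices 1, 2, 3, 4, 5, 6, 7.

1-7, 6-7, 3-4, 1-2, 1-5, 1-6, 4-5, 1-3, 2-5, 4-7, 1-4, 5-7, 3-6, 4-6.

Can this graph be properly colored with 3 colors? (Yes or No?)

No

1, 4, 6, 7 are pairwise adjacent (a clique of size 4), so at least 4 colors are needed.
So 3 colors are not enough.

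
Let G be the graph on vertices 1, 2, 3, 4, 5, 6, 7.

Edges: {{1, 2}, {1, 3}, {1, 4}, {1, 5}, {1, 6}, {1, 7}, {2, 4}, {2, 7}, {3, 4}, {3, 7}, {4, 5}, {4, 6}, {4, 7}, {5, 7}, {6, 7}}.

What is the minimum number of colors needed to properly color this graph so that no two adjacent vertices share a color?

1, 4, 5, 7 are pairwise adjacent (a clique of size 4), so at least 4 colors are needed.
4 colors suffice: color red → {4}; color blue → {1}; color green → {7}; color yellow → {2, 3, 5, 6}. No two adjacent vertices share a color.

4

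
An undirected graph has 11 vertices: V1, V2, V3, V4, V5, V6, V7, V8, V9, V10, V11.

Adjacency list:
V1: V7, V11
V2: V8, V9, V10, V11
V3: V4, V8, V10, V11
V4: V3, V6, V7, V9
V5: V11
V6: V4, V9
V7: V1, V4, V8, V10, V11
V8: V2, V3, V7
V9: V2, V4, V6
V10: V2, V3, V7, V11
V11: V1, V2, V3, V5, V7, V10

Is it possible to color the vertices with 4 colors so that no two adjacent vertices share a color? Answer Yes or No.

Yes

The chromatic number is 3. V1, V7, V11 form a triangle, so at least 3 colors are needed.
3 colors suffice: color R → {V4, V8, V11}; color B → {V2, V3, V5, V6, V7}; color G → {V1, V9, V10}.
Since 4 ≥ 3, a proper 4-coloring certainly exists.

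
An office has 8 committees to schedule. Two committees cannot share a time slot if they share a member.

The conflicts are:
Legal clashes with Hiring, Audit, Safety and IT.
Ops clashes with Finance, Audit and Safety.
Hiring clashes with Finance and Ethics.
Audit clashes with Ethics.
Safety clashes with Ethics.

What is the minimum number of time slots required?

The cycle Hiring-Ethics-Audit-Ops-Finance-Hiring has odd length 5, so it cannot be 2-colored; at least 3 time slots are needed.
3 time slots suffice: Legal=1, Ops=1, Hiring=2, Finance=3, Audit=2, Safety=2, IT=2, Ethics=1. Each listed conflict is separated.

3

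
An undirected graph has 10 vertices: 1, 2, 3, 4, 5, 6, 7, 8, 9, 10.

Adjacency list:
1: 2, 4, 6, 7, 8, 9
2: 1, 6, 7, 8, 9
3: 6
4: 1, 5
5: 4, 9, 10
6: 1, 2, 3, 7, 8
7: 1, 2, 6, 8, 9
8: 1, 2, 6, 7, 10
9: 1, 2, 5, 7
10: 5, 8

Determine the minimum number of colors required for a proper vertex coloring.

5

1, 2, 6, 7, 8 are pairwise adjacent (a clique of size 5), so at least 5 colors are needed.
A valid assignment using 5 colors: 1=a, 2=b, 3=a, 4=b, 5=a, 6=d, 7=c, 8=e, 9=d, 10=b. Every edge joins two different colors.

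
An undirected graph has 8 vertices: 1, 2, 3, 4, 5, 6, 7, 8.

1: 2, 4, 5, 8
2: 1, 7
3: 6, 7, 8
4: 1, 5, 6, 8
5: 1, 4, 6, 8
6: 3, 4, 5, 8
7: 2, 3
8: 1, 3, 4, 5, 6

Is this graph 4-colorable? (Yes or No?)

The chromatic number is 4. 4, 5, 6, 8 are mutually adjacent (a clique of size 4), so at least 4 colors are needed.
4 colors suffice: 1=green, 2=red, 3=blue, 4=yellow, 5=blue, 6=green, 7=green, 8=red.
That is already a proper 4-coloring.

Yes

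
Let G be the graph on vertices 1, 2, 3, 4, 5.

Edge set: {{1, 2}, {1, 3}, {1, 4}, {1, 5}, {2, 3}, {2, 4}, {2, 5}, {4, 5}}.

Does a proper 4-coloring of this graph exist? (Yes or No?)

Yes

The chromatic number is 4. 1, 2, 4, 5 are mutually adjacent (a clique of size 4), so at least 4 colors are needed.
4 colors suffice: 1=red, 2=blue, 3=green, 4=green, 5=yellow.
That is already a proper 4-coloring.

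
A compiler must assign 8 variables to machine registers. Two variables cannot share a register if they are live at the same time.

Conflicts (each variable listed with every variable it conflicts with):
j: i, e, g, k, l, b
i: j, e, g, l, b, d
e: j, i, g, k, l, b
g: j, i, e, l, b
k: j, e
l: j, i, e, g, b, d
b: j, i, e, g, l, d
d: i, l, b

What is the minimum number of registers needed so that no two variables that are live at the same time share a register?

6

j, i, e, g, l, b pairwise conflict, so at least 6 registers are needed.
6 registers suffice: register 1 → {e, d}; register 2 → {k, b}; register 3 → {j}; register 4 → {i}; register 5 → {l}; register 6 → {g}. Each listed conflict is separated.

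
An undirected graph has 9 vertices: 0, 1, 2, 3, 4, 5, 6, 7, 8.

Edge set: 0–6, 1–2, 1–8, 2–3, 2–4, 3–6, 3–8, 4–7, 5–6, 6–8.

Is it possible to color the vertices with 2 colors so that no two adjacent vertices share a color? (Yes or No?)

No

3, 6, 8 form a triangle, so at least 3 colors are needed.
So 2 colors are not enough.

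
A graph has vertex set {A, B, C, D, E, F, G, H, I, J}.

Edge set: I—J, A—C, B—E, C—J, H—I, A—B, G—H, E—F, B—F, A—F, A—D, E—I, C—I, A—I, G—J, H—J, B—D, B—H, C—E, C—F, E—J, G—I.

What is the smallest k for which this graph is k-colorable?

C, E, I, J are pairwise adjacent (a clique of size 4), so at least 4 colors are needed.
One proper 4-coloring: A=2, B=1, C=3, D=3, E=2, F=4, G=3, H=2, I=1, J=4. No two adjacent vertices share a color.

4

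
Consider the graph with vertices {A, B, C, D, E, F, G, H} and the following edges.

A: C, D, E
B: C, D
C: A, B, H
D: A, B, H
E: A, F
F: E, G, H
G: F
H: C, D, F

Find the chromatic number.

3

The cycle F-H-D-A-E-F has odd length 5, so it cannot be 2-colored; at least 3 colors are needed.
3 colors suffice: color 1 → {C, D, F}; color 2 → {A, B, G, H}; color 3 → {E}. Every edge joins two different colors.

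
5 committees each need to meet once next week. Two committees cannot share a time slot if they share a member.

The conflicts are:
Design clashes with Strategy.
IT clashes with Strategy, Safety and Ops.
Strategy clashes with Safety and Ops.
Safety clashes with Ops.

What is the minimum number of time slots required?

4

IT, Strategy, Safety, Ops pairwise conflict, so at least 4 time slots are needed.
4 time slots suffice: Design=2, IT=4, Strategy=1, Safety=2, Ops=3. Every pair that conflicts lands in different time slots.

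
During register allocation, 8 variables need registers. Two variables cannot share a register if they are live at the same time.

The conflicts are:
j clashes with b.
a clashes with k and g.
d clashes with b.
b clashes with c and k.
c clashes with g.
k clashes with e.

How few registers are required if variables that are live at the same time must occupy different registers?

3

The cycle g-a-k-b-c-g has odd length 5, so it cannot be 2-colored; at least 3 registers are needed.
3 registers suffice: register 1 → {b, g, e}; register 2 → {j, d, c, k}; register 3 → {a}. Each listed conflict is separated.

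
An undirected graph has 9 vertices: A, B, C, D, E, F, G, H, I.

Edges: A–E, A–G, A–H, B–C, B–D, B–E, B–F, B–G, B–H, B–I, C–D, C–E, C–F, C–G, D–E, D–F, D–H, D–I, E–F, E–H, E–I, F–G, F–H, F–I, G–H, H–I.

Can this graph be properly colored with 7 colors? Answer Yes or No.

The chromatic number is 6. B, D, E, F, H, I form a clique, so at least 6 colors are needed.
6 colors suffice: color 1 → {A, F}; color 2 → {B}; color 3 → {E, G}; color 4 → {C, H}; color 5 → {D}; color 6 → {I}.
Since 7 ≥ 6, a proper 7-coloring certainly exists.

Yes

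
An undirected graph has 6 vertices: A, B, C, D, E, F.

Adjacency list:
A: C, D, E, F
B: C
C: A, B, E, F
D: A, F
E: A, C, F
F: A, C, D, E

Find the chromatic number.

A, C, E, F form a clique, so at least 4 colors are needed.
One proper 4-coloring: A=3, B=1, C=2, D=2, E=4, F=1. Every edge joins two different colors.

4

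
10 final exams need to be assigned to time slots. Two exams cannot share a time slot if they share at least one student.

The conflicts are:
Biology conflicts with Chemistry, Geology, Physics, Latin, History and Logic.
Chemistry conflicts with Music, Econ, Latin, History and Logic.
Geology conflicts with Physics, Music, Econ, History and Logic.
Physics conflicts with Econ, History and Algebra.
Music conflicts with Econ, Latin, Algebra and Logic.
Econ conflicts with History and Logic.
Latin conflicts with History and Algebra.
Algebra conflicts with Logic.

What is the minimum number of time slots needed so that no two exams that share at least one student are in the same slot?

Chemistry, Music, Econ, Logic are mutually in conflict, so at least 4 time slots are needed.
4 time slots suffice: time slot 1 → {Physics, Latin, Logic}; time slot 2 → {Biology, Econ, Algebra}; time slot 3 → {Music, History}; time slot 4 → {Chemistry, Geology}. No two conflicting exams share a time slot.

4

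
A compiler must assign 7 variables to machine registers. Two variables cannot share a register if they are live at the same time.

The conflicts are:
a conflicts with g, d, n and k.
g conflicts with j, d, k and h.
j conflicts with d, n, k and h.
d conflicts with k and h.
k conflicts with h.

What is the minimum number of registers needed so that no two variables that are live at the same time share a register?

g, j, d, k, h are mutually in conflict, so at least 5 registers are needed.
Using 5 registers: a=3, g=4, j=3, d=2, n=1, k=1, h=5. Each listed conflict is separated.

5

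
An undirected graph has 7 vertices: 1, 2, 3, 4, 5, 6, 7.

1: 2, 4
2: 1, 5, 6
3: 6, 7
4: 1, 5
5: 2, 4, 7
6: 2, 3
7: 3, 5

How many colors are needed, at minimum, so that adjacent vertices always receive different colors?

3

The cycle 5-2-6-3-7-5 has odd length 5, so it cannot be 2-colored; at least 3 colors are needed.
3 colors suffice: color red → {1, 5, 6}; color blue → {2, 3, 4}; color green → {7}. Each edge has distinct colors on its endpoints.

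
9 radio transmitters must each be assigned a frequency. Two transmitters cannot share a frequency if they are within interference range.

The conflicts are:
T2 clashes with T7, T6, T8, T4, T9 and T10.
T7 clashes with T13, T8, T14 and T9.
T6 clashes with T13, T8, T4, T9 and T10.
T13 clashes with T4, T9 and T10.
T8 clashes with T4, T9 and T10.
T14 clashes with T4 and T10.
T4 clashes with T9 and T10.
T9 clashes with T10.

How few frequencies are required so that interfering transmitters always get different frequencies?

T2, T6, T8, T4, T9, T10 pairwise conflict, so at least 6 frequencies are needed.
6 frequencies suffice: frequency 1 → {T7, T10}; frequency 2 → {T4}; frequency 3 → {T14, T9}; frequency 4 → {T13, T8}; frequency 5 → {T2}; frequency 6 → {T6}. No two conflicting transmitters share a frequency.

6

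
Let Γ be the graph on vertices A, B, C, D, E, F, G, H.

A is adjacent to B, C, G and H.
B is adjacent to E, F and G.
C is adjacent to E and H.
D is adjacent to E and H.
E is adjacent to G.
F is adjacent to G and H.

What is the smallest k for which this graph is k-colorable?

3

B, F, G are pairwise adjacent, so at least 3 colors are needed.
A valid assignment using 3 colors: A=3, B=1, C=2, D=2, E=3, F=3, G=2, H=1. Each edge has distinct colors on its endpoints.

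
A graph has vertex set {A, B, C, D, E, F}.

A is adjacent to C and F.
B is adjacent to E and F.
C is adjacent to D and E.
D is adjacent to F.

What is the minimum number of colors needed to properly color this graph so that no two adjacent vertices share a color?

3

The cycle B-E-C-D-F-B has odd length 5, so it cannot be 2-colored; at least 3 colors are needed.
3 colors suffice: color 1 → {C, F}; color 2 → {A, D, E}; color 3 → {B}. Every edge joins two different colors.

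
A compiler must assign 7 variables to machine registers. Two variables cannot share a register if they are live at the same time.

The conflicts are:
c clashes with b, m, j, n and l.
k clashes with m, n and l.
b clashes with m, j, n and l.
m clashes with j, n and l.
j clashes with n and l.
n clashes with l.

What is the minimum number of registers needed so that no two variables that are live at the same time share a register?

c, b, m, j, n, l pairwise conflict, so at least 6 registers are needed.
6 registers suffice: c=4, k=4, b=5, m=3, j=6, n=2, l=1. No two conflicting variables share a register.

6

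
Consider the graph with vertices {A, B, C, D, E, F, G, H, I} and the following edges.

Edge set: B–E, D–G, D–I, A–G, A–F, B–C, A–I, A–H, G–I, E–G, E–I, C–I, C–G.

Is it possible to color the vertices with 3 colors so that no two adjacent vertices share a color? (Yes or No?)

The chromatic number is 3. C, G, I are pairwise adjacent, so at least 3 colors are needed.
A valid assignment using 3 colors: A=3, B=1, C=3, D=3, E=3, F=1, G=1, H=1, I=2.
That is already a proper 3-coloring.

Yes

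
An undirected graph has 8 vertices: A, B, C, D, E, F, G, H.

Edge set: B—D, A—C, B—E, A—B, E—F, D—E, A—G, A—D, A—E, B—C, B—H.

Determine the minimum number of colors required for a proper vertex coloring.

4

A, B, D, E form a clique, so at least 4 colors are needed.
4 colors suffice: A=2, B=1, C=3, D=4, E=3, F=1, G=1, H=2. No two adjacent vertices share a color.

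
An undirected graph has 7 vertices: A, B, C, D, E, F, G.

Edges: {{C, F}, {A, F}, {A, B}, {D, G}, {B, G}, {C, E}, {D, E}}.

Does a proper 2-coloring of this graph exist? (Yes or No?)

No

The cycle A-F-C-E-D-G-B-A has odd length 7, so it cannot be 2-colored; at least 3 colors are needed.
So 2 colors are not enough.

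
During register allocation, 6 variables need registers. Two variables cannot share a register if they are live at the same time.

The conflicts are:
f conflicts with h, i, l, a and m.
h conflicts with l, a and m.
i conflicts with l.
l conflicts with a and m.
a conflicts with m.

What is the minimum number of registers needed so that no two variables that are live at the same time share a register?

5

f, h, l, a, m are mutually in conflict, so at least 5 registers are needed.
5 registers suffice: register 1 → {l}; register 2 → {f}; register 3 → {i, m}; register 4 → {h}; register 5 → {a}. Each listed conflict is separated.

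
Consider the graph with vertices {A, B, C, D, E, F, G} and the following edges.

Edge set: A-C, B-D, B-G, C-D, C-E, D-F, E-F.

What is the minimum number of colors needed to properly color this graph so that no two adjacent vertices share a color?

A and C are adjacent, so at least 2 colors are needed.
One proper 2-coloring: A=1, B=2, C=2, D=1, E=1, F=2, G=1. Every edge joins two different colors.

2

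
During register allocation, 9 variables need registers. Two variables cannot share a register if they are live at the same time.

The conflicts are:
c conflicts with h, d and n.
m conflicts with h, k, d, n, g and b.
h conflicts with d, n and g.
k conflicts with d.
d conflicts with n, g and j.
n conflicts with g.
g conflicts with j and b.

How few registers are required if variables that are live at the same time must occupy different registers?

m, h, d, n, g pairwise conflict, so at least 5 registers are needed.
5 registers suffice: register 1 → {d, b}; register 2 → {c, k, g}; register 3 → {m, j}; register 4 → {h}; register 5 → {n}. No two conflicting variables share a register.

5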